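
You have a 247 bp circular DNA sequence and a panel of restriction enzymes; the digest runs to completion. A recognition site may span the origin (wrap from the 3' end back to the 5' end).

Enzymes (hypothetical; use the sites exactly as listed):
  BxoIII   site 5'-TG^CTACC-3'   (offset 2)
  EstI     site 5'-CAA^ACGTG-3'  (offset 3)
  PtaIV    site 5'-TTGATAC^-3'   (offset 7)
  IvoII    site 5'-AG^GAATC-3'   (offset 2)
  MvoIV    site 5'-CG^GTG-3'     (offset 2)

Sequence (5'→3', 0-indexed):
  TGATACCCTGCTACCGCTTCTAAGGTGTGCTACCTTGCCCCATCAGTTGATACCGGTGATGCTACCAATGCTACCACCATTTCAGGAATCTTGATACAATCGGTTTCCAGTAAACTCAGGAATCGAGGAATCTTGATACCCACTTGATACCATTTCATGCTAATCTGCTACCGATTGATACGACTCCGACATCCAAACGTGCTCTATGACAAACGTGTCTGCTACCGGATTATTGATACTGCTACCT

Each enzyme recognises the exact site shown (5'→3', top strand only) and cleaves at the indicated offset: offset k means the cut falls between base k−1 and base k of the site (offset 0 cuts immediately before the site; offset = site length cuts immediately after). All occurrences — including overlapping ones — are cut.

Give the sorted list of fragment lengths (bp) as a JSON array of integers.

Per-enzyme occurrences:
  BxoIII (TGCTACC, off=2): starts [8, 27, 59, 68, 165, 219, 239] → cuts [10, 29, 61, 70, 167, 221, 241]
  EstI (CAAACGTG, off=3): starts [193, 209] → cuts [196, 212]
  PtaIV (TTGATAC, off=7): starts [46, 90, 132, 143, 174, 232, 246] → cuts [6, 53, 97, 139, 150, 181, 239]
  IvoII (AGGAATC, off=2): starts [83, 117, 125] → cuts [85, 119, 127]
  MvoIV (CGGTG, off=2): starts [53] → cuts [55]

All cut coordinates (distinct, sorted): [6, 10, 29, 53, 55, 61, 70, 85, 97, 119, 127, 139, 150, 167, 181, 196, 212, 221, 239, 241]

Fragment lengths:
  6→10: 4 bp
  10→29: 19 bp
  29→53: 24 bp
  53→55: 2 bp
  55→61: 6 bp
  61→70: 9 bp
  70→85: 15 bp
  85→97: 12 bp
  97→119: 22 bp
  119→127: 8 bp
  127→139: 12 bp
  139→150: 11 bp
  150→167: 17 bp
  167→181: 14 bp
  181→196: 15 bp
  196→212: 16 bp
  212→221: 9 bp
  221→239: 18 bp
  239→241: 2 bp
  241→6 (wrap): 247-241+6 = 12 bp

[2,2,4,6,8,9,9,11,12,12,12,14,15,15,16,17,18,19,22,24]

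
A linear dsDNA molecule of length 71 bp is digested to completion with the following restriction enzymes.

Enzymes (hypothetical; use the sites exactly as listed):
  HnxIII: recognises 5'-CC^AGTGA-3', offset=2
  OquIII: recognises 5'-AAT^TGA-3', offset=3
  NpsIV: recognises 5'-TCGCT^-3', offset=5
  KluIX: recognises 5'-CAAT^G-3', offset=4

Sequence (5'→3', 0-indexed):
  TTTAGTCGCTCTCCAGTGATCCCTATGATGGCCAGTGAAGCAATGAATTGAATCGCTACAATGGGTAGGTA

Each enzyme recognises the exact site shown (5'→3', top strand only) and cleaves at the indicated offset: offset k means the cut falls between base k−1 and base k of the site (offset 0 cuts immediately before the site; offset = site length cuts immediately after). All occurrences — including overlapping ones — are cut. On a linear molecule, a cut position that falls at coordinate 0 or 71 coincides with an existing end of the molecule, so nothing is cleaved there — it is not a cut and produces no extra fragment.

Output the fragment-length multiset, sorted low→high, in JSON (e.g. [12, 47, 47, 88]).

[4,4,5,9,9,10,11,19]

Site scan:
  HnxIII CCAGTGA/2: at [12, 31] ⇒ [14, 33]
  OquIII AATTGA/3: at [45] ⇒ [48]
  NpsIV TCGCT/5: at [5, 52] ⇒ [10, 57]
  KluIX CAATG/4: at [40, 58] ⇒ [44, 62]

All cut coordinates (distinct, sorted): [10, 14, 33, 44, 48, 57, 62]

Fragments:
  [0,10): 10 bp
  [10,14): 4 bp
  [14,33): 19 bp
  [33,44): 11 bp
  [44,48): 4 bp
  [48,57): 9 bp
  [57,62): 5 bp
  [62,71): 9 bp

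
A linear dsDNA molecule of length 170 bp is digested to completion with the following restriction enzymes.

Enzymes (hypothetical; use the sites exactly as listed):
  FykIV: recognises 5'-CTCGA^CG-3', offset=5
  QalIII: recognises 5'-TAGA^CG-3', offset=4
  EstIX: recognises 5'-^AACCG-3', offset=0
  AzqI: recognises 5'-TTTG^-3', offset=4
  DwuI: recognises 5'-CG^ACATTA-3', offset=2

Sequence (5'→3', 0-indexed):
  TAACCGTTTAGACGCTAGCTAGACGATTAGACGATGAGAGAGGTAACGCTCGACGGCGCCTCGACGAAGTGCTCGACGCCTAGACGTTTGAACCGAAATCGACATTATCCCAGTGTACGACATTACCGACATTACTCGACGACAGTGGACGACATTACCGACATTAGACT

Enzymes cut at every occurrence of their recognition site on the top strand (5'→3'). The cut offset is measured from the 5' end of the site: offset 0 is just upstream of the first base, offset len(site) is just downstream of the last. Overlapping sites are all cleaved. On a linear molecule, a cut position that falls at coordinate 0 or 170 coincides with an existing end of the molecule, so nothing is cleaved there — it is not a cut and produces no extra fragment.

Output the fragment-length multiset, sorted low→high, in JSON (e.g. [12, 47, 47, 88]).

Site scan:
  FykIV (CTCGACG, off=5): starts [48, 59, 71, 134] → cuts [53, 64, 76, 139]
  QalIII (TAGACG, off=4): starts [8, 19, 27, 80] → cuts [12, 23, 31, 84]
  EstIX (AACCG, off=0): starts [1, 90] → cuts [1, 90]
  AzqI (TTTG, off=4): starts [86] → cuts [90]
  DwuI (CGACATTA, off=2): starts [99, 117, 126, 149, 158] → cuts [101, 119, 128, 151, 160]

Pooled cuts: [1, 12, 23, 31, 53, 64, 76, 84, 90, 101, 119, 128, 139, 151, 160]

Fragments:
  [0,1): 1 bp
  [1,12): 11 bp
  [12,23): 11 bp
  [23,31): 8 bp
  [31,53): 22 bp
  [53,64): 11 bp
  [64,76): 12 bp
  [76,84): 8 bp
  [84,90): 6 bp
  [90,101): 11 bp
  [101,119): 18 bp
  [119,128): 9 bp
  [128,139): 11 bp
  [139,151): 12 bp
  [151,160): 9 bp
  [160,170): 10 bp

[1,6,8,8,9,9,10,11,11,11,11,11,12,12,18,22]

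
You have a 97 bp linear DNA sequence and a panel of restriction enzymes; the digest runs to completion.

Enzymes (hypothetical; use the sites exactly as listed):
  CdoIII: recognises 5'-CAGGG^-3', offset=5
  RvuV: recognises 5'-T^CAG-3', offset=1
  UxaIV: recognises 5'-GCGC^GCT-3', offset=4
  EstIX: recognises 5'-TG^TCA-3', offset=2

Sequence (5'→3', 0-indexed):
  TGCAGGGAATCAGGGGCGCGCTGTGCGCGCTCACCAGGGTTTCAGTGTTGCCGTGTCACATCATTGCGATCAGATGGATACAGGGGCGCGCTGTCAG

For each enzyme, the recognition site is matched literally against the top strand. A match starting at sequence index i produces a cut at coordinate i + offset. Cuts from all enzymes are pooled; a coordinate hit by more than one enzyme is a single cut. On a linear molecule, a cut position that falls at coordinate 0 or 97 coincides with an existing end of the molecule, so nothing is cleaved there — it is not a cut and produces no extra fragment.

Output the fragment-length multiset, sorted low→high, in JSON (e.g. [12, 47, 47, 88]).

Site scan:
  CdoIII CAGGG/5: at [2, 10, 34, 80] ⇒ [7, 15, 39, 85]
  RvuV TCAG/1: at [9, 41, 69, 93] ⇒ [10, 42, 70, 94]
  UxaIV GCGCGCT/4: at [15, 24, 85] ⇒ [19, 28, 89]
  EstIX TGTCA/2: at [53, 91] ⇒ [55, 93]

All cut coordinates (distinct, sorted): [7, 10, 15, 19, 28, 39, 42, 55, 70, 85, 89, 93, 94]

Fragment lengths:
  [0,7): 7 bp
  [7,10): 3 bp
  [10,15): 5 bp
  [15,19): 4 bp
  [19,28): 9 bp
  [28,39): 11 bp
  [39,42): 3 bp
  [42,55): 13 bp
  [55,70): 15 bp
  [70,85): 15 bp
  [85,89): 4 bp
  [89,93): 4 bp
  [93,94): 1 bp
  [94,97): 3 bp

[1,3,3,3,4,4,4,5,7,9,11,13,15,15]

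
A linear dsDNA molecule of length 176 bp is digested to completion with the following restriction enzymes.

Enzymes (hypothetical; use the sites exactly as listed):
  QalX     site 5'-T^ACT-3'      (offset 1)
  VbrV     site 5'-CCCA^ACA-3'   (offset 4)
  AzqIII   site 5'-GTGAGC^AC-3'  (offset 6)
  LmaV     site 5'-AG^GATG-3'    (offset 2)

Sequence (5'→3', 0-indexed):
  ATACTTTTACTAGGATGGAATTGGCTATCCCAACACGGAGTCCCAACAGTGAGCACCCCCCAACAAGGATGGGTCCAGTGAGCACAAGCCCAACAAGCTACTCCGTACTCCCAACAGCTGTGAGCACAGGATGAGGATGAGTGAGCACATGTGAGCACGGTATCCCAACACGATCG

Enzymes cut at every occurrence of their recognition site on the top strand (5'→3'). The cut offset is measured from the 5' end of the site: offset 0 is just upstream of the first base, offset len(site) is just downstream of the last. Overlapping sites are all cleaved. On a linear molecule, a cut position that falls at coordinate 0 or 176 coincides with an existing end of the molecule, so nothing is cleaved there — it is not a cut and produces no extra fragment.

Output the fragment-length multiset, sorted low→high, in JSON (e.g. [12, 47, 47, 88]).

[2,4,5,5,6,6,7,7,7,8,9,9,9,10,11,11,12,13,16,19]

Site scan:
  QalX TACT/1: at [1, 7, 98, 105] ⇒ [2, 8, 99, 106]
  VbrV CCCAACA/4: at [28, 41, 58, 88, 109, 163] ⇒ [32, 45, 62, 92, 113, 167]
  AzqIII GTGAGCAC/6: at [48, 77, 119, 140, 150] ⇒ [54, 83, 125, 146, 156]
  LmaV AGGATG/2: at [11, 65, 127, 133] ⇒ [13, 67, 129, 135]

Pooled cuts: [2, 8, 13, 32, 45, 54, 62, 67, 83, 92, 99, 106, 113, 125, 129, 135, 146, 156, 167]

Fragment lengths:
  [0,2): 2 bp
  [2,8): 6 bp
  [8,13): 5 bp
  [13,32): 19 bp
  [32,45): 13 bp
  [45,54): 9 bp
  [54,62): 8 bp
  [62,67): 5 bp
  [67,83): 16 bp
  [83,92): 9 bp
  [92,99): 7 bp
  [99,106): 7 bp
  [106,113): 7 bp
  [113,125): 12 bp
  [125,129): 4 bp
  [129,135): 6 bp
  [135,146): 11 bp
  [146,156): 10 bp
  [156,167): 11 bp
  [167,176): 9 bp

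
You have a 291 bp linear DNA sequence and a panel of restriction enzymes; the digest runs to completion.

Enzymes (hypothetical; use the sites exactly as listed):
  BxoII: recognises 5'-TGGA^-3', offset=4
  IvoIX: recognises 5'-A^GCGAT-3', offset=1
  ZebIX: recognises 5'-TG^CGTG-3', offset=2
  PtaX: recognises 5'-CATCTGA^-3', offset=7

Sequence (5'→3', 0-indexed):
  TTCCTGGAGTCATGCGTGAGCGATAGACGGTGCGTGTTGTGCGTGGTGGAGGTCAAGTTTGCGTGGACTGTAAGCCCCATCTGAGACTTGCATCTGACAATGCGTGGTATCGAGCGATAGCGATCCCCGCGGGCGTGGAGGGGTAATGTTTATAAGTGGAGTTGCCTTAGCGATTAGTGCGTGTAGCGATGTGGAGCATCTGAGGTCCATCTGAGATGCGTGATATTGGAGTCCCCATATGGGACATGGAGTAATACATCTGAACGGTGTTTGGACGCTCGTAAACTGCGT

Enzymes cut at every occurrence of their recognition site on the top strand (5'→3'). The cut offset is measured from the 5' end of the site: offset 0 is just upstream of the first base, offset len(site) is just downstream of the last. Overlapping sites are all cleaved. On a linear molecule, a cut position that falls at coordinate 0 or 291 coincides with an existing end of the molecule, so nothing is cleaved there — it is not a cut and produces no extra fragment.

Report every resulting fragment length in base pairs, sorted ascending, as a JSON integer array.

Site scan:
  BxoII (TGGA, off=4): starts [4, 46, 63, 135, 156, 191, 226, 246, 271] → cuts [8, 50, 67, 139, 160, 195, 230, 250, 275]
  IvoIX (AGCGAT, off=1): starts [18, 112, 118, 168, 184] → cuts [19, 113, 119, 169, 185]
  ZebIX (TGCGTG, off=2): starts [12, 30, 39, 59, 100, 177, 216] → cuts [14, 32, 41, 61, 102, 179, 218]
  PtaX (CATCTGA, off=7): starts [77, 90, 196, 207, 256] → cuts [84, 97, 203, 214, 263]

Pooled cuts: [8, 14, 19, 32, 41, 50, 61, 67, 84, 97, 102, 113, 119, 139, 160, 169, 179, 185, 195, 203, 214, 218, 230, 250, 263, 275]

Fragment lengths:
  [0,8): 8 bp
  [8,14): 6 bp
  [14,19): 5 bp
  [19,32): 13 bp
  [32,41): 9 bp
  [41,50): 9 bp
  [50,61): 11 bp
  [61,67): 6 bp
  [67,84): 17 bp
  [84,97): 13 bp
  [97,102): 5 bp
  [102,113): 11 bp
  [113,119): 6 bp
  [119,139): 20 bp
  [139,160): 21 bp
  [160,169): 9 bp
  [169,179): 10 bp
  [179,185): 6 bp
  [185,195): 10 bp
  [195,203): 8 bp
  [203,214): 11 bp
  [214,218): 4 bp
  [218,230): 12 bp
  [230,250): 20 bp
  [250,263): 13 bp
  [263,275): 12 bp
  [275,291): 16 bp

[4,5,5,6,6,6,6,8,8,9,9,9,10,10,11,11,11,12,12,13,13,13,16,17,20,20,21]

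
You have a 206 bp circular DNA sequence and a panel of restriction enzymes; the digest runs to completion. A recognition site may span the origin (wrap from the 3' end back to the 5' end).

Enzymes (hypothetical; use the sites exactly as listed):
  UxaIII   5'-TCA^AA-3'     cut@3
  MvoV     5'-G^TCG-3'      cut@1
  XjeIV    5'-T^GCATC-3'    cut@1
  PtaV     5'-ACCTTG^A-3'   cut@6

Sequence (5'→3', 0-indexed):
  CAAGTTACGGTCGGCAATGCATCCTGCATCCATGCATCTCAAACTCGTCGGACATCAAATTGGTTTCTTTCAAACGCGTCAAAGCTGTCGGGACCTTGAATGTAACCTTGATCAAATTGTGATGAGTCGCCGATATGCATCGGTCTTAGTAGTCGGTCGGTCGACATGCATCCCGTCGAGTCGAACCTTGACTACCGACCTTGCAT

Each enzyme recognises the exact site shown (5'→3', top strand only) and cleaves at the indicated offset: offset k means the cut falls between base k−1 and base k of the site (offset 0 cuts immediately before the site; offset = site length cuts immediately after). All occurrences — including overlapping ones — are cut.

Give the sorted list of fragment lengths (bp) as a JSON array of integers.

Site scan:
  UxaIII (TCAAA, off=3): starts [38, 54, 69, 78, 111] → cuts [41, 57, 72, 81, 114]
  MvoV (GTCG, off=1): starts [9, 46, 86, 125, 151, 155, 159, 174, 179] → cuts [10, 47, 87, 126, 152, 156, 160, 175, 180]
  XjeIV (TGCATC, off=1): starts [17, 24, 32, 135, 166, 201] → cuts [18, 25, 33, 136, 167, 202]
  PtaV (ACCTTGA, off=6): starts [92, 104, 184] → cuts [98, 110, 190]

Pooled cuts: [10, 18, 25, 33, 41, 47, 57, 72, 81, 87, 98, 110, 114, 126, 136, 152, 156, 160, 167, 175, 180, 190, 202]

Fragment lengths:
  10→18: 8 bp
  18→25: 7 bp
  25→33: 8 bp
  33→41: 8 bp
  41→47: 6 bp
  47→57: 10 bp
  57→72: 15 bp
  72→81: 9 bp
  81→87: 6 bp
  87→98: 11 bp
  98→110: 12 bp
  110→114: 4 bp
  114→126: 12 bp
  126→136: 10 bp
  136→152: 16 bp
  152→156: 4 bp
  156→160: 4 bp
  160→167: 7 bp
  167→175: 8 bp
  175→180: 5 bp
  180→190: 10 bp
  190→202: 12 bp
  202→10 (wrap): 206-202+10 = 14 bp

[4,4,4,5,6,6,7,7,8,8,8,8,9,10,10,10,11,12,12,12,14,15,16]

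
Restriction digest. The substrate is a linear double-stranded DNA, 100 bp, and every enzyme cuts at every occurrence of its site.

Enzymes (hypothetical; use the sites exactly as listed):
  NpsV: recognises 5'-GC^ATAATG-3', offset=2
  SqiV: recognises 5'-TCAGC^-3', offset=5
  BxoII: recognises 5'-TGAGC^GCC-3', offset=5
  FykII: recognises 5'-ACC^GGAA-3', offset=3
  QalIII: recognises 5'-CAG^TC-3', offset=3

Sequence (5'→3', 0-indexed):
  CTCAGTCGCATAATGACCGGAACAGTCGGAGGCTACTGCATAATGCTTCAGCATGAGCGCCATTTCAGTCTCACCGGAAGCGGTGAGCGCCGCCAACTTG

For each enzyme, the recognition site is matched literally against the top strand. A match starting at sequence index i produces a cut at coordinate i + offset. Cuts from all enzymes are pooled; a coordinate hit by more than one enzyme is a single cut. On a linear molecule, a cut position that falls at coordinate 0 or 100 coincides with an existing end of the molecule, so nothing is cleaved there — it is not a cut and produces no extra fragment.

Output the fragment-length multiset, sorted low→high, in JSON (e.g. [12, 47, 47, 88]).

[4,5,6,7,7,9,10,12,13,13,14]

Per-enzyme occurrences:
  NpsV (GCATAATG, off=2): starts [7, 37] → cuts [9, 39]
  SqiV (TCAGC, off=5): starts [47] → cuts [52]
  BxoII (TGAGCGCC, off=5): starts [53, 83] → cuts [58, 88]
  FykII (ACCGGAA, off=3): starts [15, 72] → cuts [18, 75]
  QalIII (CAGTC, off=3): starts [2, 22, 65] → cuts [5, 25, 68]

All cut coordinates (distinct, sorted): [5, 9, 18, 25, 39, 52, 58, 68, 75, 88]

Fragment lengths:
  [0,5): 5 bp
  [5,9): 4 bp
  [9,18): 9 bp
  [18,25): 7 bp
  [25,39): 14 bp
  [39,52): 13 bp
  [52,58): 6 bp
  [58,68): 10 bp
  [68,75): 7 bp
  [75,88): 13 bp
  [88,100): 12 bp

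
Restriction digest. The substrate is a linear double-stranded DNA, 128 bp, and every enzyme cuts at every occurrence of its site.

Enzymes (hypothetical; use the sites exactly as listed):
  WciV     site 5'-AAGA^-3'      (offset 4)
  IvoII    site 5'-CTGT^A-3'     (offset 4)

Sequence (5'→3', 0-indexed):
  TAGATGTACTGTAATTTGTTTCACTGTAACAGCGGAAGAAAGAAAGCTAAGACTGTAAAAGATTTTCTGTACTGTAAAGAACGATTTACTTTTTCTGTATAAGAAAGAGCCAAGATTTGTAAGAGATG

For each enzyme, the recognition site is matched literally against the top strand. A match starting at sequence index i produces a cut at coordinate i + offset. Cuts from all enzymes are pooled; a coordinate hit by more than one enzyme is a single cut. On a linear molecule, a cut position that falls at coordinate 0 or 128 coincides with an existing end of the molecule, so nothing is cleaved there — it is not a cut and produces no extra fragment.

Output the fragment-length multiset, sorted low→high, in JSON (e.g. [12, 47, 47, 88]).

[4,4,4,4,5,5,6,6,7,8,9,9,12,12,15,18]

Scan for sites:
  WciV AAGA/4: at [35, 39, 48, 58, 76, 100, 104, 111, 120] ⇒ [39, 43, 52, 62, 80, 104, 108, 115, 124]
  IvoII CTGTA/4: at [8, 23, 52, 66, 71, 94] ⇒ [12, 27, 56, 70, 75, 98]

All cut coordinates (distinct, sorted): [12, 27, 39, 43, 52, 56, 62, 70, 75, 80, 98, 104, 108, 115, 124]

Fragment lengths:
  [0,12): 12 bp
  [12,27): 15 bp
  [27,39): 12 bp
  [39,43): 4 bp
  [43,52): 9 bp
  [52,56): 4 bp
  [56,62): 6 bp
  [62,70): 8 bp
  [70,75): 5 bp
  [75,80): 5 bp
  [80,98): 18 bp
  [98,104): 6 bp
  [104,108): 4 bp
  [108,115): 7 bp
  [115,124): 9 bp
  [124,128): 4 bp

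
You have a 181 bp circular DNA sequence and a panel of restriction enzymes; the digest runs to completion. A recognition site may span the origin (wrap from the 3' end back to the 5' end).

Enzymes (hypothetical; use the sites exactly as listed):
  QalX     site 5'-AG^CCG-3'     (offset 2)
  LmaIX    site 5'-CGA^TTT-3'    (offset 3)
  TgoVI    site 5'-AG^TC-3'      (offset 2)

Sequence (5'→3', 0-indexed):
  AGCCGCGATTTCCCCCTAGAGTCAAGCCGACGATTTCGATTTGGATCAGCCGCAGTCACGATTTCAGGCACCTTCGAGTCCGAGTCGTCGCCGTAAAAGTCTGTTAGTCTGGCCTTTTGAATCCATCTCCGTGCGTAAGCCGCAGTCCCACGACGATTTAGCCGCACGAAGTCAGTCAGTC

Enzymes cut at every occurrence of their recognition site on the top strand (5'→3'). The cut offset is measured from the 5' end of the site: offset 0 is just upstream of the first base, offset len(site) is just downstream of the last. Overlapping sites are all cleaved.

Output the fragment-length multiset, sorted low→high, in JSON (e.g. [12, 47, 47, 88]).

[4,4,4,5,5,6,6,6,6,6,6,7,8,10,10,11,13,15,17,32]

Scan for sites:
  QalX AGCCG/2: at [0, 24, 47, 137, 159] ⇒ [2, 26, 49, 139, 161]
  LmaIX CGATTT/3: at [5, 30, 36, 58, 153] ⇒ [8, 33, 39, 61, 156]
  TgoVI AGTC/2: at [19, 53, 76, 82, 97, 105, 143, 169, 173, 177] ⇒ [21, 55, 78, 84, 99, 107, 145, 171, 175, 179]

All cut coordinates (distinct, sorted): [2, 8, 21, 26, 33, 39, 49, 55, 61, 78, 84, 99, 107, 139, 145, 156, 161, 171, 175, 179]

Fragment lengths:
  2→8: 6 bp
  8→21: 13 bp
  21→26: 5 bp
  26→33: 7 bp
  33→39: 6 bp
  39→49: 10 bp
  49→55: 6 bp
  55→61: 6 bp
  61→78: 17 bp
  78→84: 6 bp
  84→99: 15 bp
  99→107: 8 bp
  107→139: 32 bp
  139→145: 6 bp
  145→156: 11 bp
  156→161: 5 bp
  161→171: 10 bp
  171→175: 4 bp
  175→179: 4 bp
  179→2 (wrap): 181-179+2 = 4 bp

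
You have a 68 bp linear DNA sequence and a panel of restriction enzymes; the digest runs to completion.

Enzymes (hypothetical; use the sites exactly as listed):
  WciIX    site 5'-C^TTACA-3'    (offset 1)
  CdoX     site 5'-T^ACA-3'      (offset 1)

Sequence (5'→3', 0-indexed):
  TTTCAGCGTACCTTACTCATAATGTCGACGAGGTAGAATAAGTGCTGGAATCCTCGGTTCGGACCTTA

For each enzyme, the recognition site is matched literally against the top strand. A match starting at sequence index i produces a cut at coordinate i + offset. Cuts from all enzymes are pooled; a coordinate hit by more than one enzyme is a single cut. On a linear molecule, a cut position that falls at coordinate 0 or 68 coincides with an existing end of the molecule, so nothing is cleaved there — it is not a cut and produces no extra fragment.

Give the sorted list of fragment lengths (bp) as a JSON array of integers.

[68]

Site scan:
  WciIX (CTTACA, off=1): no sites
  CdoX (TACA, off=1): no sites

All cut coordinates (distinct, sorted): ∅

Fragments:
  no cuts → one linear fragment of 68 bp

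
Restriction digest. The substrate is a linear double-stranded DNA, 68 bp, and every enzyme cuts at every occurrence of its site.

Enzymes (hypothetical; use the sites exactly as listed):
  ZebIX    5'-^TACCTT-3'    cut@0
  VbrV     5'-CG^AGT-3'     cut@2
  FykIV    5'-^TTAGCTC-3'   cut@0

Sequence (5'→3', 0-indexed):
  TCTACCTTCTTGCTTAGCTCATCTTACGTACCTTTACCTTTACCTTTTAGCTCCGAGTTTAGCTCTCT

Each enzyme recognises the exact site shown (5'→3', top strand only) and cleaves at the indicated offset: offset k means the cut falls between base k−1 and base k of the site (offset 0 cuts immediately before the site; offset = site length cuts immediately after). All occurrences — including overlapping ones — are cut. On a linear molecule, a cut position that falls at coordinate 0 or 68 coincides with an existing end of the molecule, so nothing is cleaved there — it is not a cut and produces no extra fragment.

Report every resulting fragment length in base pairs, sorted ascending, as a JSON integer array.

Per-enzyme occurrences:
  ZebIX TACCTT/0: at [2, 28, 34, 40] ⇒ [2, 28, 34, 40]
  VbrV CGAGT/2: at [53] ⇒ [55]
  FykIV TTAGCTC/0: at [13, 46, 58] ⇒ [13, 46, 58]

Pooled cuts: [2, 13, 28, 34, 40, 46, 55, 58]

Fragments:
  [0,2): 2 bp
  [2,13): 11 bp
  [13,28): 15 bp
  [28,34): 6 bp
  [34,40): 6 bp
  [40,46): 6 bp
  [46,55): 9 bp
  [55,58): 3 bp
  [58,68): 10 bp

[2,3,6,6,6,9,10,11,15]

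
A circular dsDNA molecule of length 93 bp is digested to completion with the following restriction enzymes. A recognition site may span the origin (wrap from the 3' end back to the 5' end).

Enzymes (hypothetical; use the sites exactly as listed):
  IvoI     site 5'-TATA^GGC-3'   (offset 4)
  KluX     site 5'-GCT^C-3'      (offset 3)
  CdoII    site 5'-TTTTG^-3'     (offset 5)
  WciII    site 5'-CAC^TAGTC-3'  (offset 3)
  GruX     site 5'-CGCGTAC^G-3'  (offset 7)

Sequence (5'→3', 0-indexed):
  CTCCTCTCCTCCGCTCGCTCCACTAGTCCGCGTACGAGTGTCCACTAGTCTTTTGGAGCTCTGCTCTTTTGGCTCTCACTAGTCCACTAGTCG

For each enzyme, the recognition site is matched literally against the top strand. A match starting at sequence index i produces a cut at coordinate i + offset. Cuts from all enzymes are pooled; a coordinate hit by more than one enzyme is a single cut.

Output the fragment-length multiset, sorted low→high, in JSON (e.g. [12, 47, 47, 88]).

Per-enzyme occurrences:
  IvoI (TATAGGC, off=4): no sites
  KluX (GCTC, off=3): starts [12, 16, 57, 62, 71, 92] → cuts [2, 15, 19, 60, 65, 74]
  CdoII (TTTTG, off=5): starts [50, 66] → cuts [55, 71]
  WciII (CACTAGTC, off=3): starts [20, 42, 76, 84] → cuts [23, 45, 79, 87]
  GruX (CGCGTACG, off=7): starts [28] → cuts [35]

Pooled cuts: [2, 15, 19, 23, 35, 45, 55, 60, 65, 71, 74, 79, 87]

Fragment lengths:
  2→15: 13 bp
  15→19: 4 bp
  19→23: 4 bp
  23→35: 12 bp
  35→45: 10 bp
  45→55: 10 bp
  55→60: 5 bp
  60→65: 5 bp
  65→71: 6 bp
  71→74: 3 bp
  74→79: 5 bp
  79→87: 8 bp
  87→2 (wrap): 93-87+2 = 8 bp

[3,4,4,5,5,5,6,8,8,10,10,12,13]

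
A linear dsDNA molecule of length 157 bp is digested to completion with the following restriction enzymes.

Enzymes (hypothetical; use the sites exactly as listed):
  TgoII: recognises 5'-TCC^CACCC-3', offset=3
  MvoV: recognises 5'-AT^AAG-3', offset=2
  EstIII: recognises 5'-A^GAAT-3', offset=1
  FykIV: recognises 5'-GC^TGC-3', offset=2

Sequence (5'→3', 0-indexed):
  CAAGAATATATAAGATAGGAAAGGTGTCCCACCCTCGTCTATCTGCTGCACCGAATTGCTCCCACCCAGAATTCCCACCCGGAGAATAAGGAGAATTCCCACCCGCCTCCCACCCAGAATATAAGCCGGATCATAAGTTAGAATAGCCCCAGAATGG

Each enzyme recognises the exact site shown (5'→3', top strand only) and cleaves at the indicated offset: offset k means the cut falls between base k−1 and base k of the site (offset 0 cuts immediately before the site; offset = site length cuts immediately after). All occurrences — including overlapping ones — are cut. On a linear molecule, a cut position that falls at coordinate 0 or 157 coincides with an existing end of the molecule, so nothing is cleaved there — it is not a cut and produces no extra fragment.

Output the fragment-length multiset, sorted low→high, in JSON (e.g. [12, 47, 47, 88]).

Per-enzyme occurrences:
  TgoII (TCCCACCC, off=3): starts [26, 59, 72, 96, 107] → cuts [29, 62, 75, 99, 110]
  MvoV (ATAAG, off=2): starts [9, 85, 120, 132] → cuts [11, 87, 122, 134]
  EstIII (AGAAT, off=1): starts [2, 67, 82, 91, 115, 139, 150] → cuts [3, 68, 83, 92, 116, 140, 151]
  FykIV (GCTGC, off=2): starts [44] → cuts [46]

Pooled cuts: [3, 11, 29, 46, 62, 68, 75, 83, 87, 92, 99, 110, 116, 122, 134, 140, 151]

Fragment lengths:
  [0,3): 3 bp
  [3,11): 8 bp
  [11,29): 18 bp
  [29,46): 17 bp
  [46,62): 16 bp
  [62,68): 6 bp
  [68,75): 7 bp
  [75,83): 8 bp
  [83,87): 4 bp
  [87,92): 5 bp
  [92,99): 7 bp
  [99,110): 11 bp
  [110,116): 6 bp
  [116,122): 6 bp
  [122,134): 12 bp
  [134,140): 6 bp
  [140,151): 11 bp
  [151,157): 6 bp

[3,4,5,6,6,6,6,6,7,7,8,8,11,11,12,16,17,18]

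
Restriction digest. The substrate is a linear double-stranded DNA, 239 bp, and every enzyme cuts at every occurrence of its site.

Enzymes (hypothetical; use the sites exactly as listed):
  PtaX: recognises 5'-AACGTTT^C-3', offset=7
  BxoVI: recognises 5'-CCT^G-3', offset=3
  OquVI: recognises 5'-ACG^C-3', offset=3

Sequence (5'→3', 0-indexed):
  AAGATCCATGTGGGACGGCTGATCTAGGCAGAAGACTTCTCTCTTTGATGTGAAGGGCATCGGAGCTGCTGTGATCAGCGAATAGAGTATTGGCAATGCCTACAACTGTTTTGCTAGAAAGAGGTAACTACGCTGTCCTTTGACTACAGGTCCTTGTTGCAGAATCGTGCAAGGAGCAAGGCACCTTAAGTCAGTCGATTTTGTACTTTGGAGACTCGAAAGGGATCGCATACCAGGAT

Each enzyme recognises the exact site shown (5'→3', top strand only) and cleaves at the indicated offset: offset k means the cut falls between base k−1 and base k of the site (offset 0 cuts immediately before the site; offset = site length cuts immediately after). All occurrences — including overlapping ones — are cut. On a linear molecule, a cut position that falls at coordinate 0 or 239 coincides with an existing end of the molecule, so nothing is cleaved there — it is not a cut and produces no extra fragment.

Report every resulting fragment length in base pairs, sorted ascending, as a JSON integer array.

Site scan:
  PtaX (AACGTTTC, off=7): no sites
  BxoVI (CCTG, off=3): no sites
  OquVI (ACGC, off=3): starts [129] → cuts [132]

Pooled cuts: [132]

Fragments:
  [0,132): 132 bp
  [132,239): 107 bp

[107,132]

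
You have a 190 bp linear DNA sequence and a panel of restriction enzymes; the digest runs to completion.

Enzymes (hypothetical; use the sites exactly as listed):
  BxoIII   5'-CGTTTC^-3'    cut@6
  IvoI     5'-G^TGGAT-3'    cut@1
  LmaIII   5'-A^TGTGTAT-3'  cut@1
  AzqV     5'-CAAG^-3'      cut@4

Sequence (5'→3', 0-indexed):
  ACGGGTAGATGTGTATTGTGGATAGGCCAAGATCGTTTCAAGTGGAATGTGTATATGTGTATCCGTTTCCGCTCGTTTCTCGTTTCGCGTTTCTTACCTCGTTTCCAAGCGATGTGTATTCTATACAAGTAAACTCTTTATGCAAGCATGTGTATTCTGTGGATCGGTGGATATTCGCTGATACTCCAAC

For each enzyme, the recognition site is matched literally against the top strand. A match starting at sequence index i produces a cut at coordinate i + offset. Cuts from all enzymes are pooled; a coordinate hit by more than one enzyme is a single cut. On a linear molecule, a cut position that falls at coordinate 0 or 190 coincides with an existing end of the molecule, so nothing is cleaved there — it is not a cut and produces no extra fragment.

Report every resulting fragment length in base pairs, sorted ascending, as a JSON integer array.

[2,3,3,4,5,7,7,8,8,8,9,9,10,11,12,13,14,17,17,23]

Per-enzyme occurrences:
  BxoIII (CGTTTC, off=6): starts [33, 63, 73, 80, 87, 99] → cuts [39, 69, 79, 86, 93, 105]
  IvoI (GTGGAT, off=1): starts [17, 158, 166] → cuts [18, 159, 167]
  LmaIII (ATGTGTAT, off=1): starts [8, 46, 54, 111, 147] → cuts [9, 47, 55, 112, 148]
  AzqV (CAAG, off=4): starts [27, 38, 105, 125, 142] → cuts [31, 42, 109, 129, 146]

All cut coordinates (distinct, sorted): [9, 18, 31, 39, 42, 47, 55, 69, 79, 86, 93, 105, 109, 112, 129, 146, 148, 159, 167]

Fragments:
  [0,9): 9 bp
  [9,18): 9 bp
  [18,31): 13 bp
  [31,39): 8 bp
  [39,42): 3 bp
  [42,47): 5 bp
  [47,55): 8 bp
  [55,69): 14 bp
  [69,79): 10 bp
  [79,86): 7 bp
  [86,93): 7 bp
  [93,105): 12 bp
  [105,109): 4 bp
  [109,112): 3 bp
  [112,129): 17 bp
  [129,146): 17 bp
  [146,148): 2 bp
  [148,159): 11 bp
  [159,167): 8 bp
  [167,190): 23 bp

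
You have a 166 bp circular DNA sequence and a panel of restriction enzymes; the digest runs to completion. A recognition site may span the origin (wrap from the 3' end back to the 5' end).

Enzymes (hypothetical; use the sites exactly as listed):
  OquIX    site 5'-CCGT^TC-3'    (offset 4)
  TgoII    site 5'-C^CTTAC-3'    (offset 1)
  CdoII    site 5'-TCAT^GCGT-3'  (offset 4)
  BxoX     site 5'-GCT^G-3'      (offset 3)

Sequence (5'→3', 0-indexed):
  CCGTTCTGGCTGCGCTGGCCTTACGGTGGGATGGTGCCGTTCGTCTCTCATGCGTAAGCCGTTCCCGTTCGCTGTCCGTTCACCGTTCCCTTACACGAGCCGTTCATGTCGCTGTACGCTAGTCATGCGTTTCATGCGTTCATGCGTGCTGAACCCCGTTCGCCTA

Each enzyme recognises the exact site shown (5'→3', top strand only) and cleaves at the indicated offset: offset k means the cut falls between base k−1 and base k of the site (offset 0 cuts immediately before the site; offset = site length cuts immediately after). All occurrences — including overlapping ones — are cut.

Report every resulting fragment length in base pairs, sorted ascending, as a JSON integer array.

[3,3,5,5,6,6,7,7,7,8,9,9,10,11,11,11,13,14,21]

Scan for sites:
  OquIX CCGTTC/4: at [0, 36, 58, 64, 75, 82, 99, 155] ⇒ [4, 40, 62, 68, 79, 86, 103, 159]
  TgoII CCTTAC/1: at [18, 88] ⇒ [19, 89]
  CdoII TCATGCGT/4: at [47, 122, 131, 139] ⇒ [51, 126, 135, 143]
  BxoX GCTG/3: at [8, 13, 70, 110, 147] ⇒ [11, 16, 73, 113, 150]

Pooled cuts: [4, 11, 16, 19, 40, 51, 62, 68, 73, 79, 86, 89, 103, 113, 126, 135, 143, 150, 159]

Fragments:
  4→11: 7 bp
  11→16: 5 bp
  16→19: 3 bp
  19→40: 21 bp
  40→51: 11 bp
  51→62: 11 bp
  62→68: 6 bp
  68→73: 5 bp
  73→79: 6 bp
  79→86: 7 bp
  86→89: 3 bp
  89→103: 14 bp
  103→113: 10 bp
  113→126: 13 bp
  126→135: 9 bp
  135→143: 8 bp
  143→150: 7 bp
  150→159: 9 bp
  159→4 (wrap): 166-159+4 = 11 bp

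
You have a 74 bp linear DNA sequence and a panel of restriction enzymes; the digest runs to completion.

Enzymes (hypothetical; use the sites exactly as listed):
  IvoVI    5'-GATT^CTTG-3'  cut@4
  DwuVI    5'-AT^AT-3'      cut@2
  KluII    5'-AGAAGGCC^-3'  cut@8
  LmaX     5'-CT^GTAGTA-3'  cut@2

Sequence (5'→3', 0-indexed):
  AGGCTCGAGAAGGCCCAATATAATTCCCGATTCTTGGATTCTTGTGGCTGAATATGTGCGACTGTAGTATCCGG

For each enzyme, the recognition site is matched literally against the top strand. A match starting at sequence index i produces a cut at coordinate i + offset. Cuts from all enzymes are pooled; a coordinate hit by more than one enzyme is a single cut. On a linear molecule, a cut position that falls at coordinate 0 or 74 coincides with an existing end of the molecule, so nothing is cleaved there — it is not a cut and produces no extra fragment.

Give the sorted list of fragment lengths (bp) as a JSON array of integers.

[4,8,10,11,13,13,15]

Scan for sites:
  IvoVI GATTCTTG/4: at [28, 36] ⇒ [32, 40]
  DwuVI ATAT/2: at [17, 51] ⇒ [19, 53]
  KluII AGAAGGCC/8: at [7] ⇒ [15]
  LmaX CTGTAGTA/2: at [61] ⇒ [63]

All cut coordinates (distinct, sorted): [15, 19, 32, 40, 53, 63]

Fragments:
  [0,15): 15 bp
  [15,19): 4 bp
  [19,32): 13 bp
  [32,40): 8 bp
  [40,53): 13 bp
  [53,63): 10 bp
  [63,74): 11 bp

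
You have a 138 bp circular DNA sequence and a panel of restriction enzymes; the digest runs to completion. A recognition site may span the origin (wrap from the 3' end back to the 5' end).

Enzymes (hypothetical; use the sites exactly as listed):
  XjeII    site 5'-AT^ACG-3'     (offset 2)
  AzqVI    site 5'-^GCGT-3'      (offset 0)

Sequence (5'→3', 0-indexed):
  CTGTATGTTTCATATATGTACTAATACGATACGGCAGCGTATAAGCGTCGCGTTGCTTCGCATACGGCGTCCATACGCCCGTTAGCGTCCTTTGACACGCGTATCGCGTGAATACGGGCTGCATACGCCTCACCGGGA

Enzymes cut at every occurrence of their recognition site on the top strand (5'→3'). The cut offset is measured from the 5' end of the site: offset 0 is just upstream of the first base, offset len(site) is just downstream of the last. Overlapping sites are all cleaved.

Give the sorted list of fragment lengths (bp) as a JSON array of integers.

Scan for sites:
  XjeII ATACG/2: at [23, 28, 61, 72, 111, 122] ⇒ [25, 30, 63, 74, 113, 124]
  AzqVI GCGT/0: at [36, 44, 49, 66, 84, 98, 105] ⇒ [36, 44, 49, 66, 84, 98, 105]

Pooled cuts: [25, 30, 36, 44, 49, 63, 66, 74, 84, 98, 105, 113, 124]

Fragments:
  25→30: 5 bp
  30→36: 6 bp
  36→44: 8 bp
  44→49: 5 bp
  49→63: 14 bp
  63→66: 3 bp
  66→74: 8 bp
  74→84: 10 bp
  84→98: 14 bp
  98→105: 7 bp
  105→113: 8 bp
  113→124: 11 bp
  124→25 (wrap): 138-124+25 = 39 bp

[3,5,5,6,7,8,8,8,10,11,14,14,39]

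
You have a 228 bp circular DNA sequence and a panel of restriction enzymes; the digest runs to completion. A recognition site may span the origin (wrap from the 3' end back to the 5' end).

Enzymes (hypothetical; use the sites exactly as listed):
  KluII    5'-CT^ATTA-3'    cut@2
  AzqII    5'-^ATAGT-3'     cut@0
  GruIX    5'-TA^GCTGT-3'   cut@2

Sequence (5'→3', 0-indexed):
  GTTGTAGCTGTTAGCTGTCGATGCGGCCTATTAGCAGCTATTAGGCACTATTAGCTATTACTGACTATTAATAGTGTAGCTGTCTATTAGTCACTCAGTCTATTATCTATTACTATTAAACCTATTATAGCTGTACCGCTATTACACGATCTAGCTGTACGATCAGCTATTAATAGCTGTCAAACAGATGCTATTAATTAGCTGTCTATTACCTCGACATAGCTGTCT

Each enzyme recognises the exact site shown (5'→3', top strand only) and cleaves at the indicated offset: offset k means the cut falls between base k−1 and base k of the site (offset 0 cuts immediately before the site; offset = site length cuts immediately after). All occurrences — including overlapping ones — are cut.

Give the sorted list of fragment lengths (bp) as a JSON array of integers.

[4,6,6,7,7,7,7,7,7,8,8,9,10,10,10,11,13,13,14,15,16,16,17]

Per-enzyme occurrences:
  KluII (CTATTA, off=2): starts [27, 37, 47, 54, 64, 83, 99, 106, 112, 121, 138, 166, 190, 205] → cuts [29, 39, 49, 56, 66, 85, 101, 108, 114, 123, 140, 168, 192, 207]
  AzqII (ATAGT, off=0): starts [70] → cuts [70]
  GruIX (TAGCTGT, off=2): starts [4, 11, 76, 127, 151, 173, 198, 219] → cuts [6, 13, 78, 129, 153, 175, 200, 221]

Pooled cuts: [6, 13, 29, 39, 49, 56, 66, 70, 78, 85, 101, 108, 114, 123, 129, 140, 153, 168, 175, 192, 200, 207, 221]

Fragment lengths:
  6→13: 7 bp
  13→29: 16 bp
  29→39: 10 bp
  39→49: 10 bp
  49→56: 7 bp
  56→66: 10 bp
  66→70: 4 bp
  70→78: 8 bp
  78→85: 7 bp
  85→101: 16 bp
  101→108: 7 bp
  108→114: 6 bp
  114→123: 9 bp
  123→129: 6 bp
  129→140: 11 bp
  140→153: 13 bp
  153→168: 15 bp
  168→175: 7 bp
  175→192: 17 bp
  192→200: 8 bp
  200→207: 7 bp
  207→221: 14 bp
  221→6 (wrap): 228-221+6 = 13 bp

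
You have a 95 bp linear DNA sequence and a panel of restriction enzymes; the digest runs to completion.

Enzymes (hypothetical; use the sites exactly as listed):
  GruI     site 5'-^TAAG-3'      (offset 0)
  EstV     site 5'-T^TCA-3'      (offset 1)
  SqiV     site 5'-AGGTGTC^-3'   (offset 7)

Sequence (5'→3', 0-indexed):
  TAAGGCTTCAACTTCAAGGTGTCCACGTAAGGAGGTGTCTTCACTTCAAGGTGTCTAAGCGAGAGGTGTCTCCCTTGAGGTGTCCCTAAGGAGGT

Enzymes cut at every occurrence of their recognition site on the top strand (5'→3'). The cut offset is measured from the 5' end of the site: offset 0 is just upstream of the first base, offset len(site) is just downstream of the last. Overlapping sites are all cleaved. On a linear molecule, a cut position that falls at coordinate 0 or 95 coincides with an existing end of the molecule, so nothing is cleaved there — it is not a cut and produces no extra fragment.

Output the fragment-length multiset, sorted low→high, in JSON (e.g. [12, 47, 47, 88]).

[1,2,4,5,6,7,9,10,10,12,14,15]

Site scan:
  GruI TAAG/0: at [0, 27, 55, 86] ⇒ [27, 55, 86] (position 0 is a terminus of the linear molecule — no cut)
  EstV TTCA/1: at [6, 12, 39, 44] ⇒ [7, 13, 40, 45]
  SqiV AGGTGTC/7: at [16, 32, 48, 63, 77] ⇒ [23, 39, 55, 70, 84]

All cut coordinates (distinct, sorted): [7, 13, 23, 27, 39, 40, 45, 55, 70, 84, 86]

Fragment lengths:
  [0,7): 7 bp
  [7,13): 6 bp
  [13,23): 10 bp
  [23,27): 4 bp
  [27,39): 12 bp
  [39,40): 1 bp
  [40,45): 5 bp
  [45,55): 10 bp
  [55,70): 15 bp
  [70,84): 14 bp
  [84,86): 2 bp
  [86,95): 9 bp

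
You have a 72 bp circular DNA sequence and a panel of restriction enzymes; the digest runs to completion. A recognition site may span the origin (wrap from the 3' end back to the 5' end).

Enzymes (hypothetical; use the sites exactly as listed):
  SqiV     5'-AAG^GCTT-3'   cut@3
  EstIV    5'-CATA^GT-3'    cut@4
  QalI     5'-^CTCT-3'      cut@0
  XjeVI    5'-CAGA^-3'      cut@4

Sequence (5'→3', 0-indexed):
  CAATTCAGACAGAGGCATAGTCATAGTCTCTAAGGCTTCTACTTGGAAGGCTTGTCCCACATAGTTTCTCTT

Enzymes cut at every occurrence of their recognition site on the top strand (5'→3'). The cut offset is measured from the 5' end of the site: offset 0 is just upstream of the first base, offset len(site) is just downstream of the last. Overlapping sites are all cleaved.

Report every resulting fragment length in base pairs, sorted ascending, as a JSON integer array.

Scan for sites:
  SqiV (AAGGCTT, off=3): starts [31, 46] → cuts [34, 49]
  EstIV (CATAGT, off=4): starts [15, 21, 59] → cuts [19, 25, 63]
  QalI (CTCT, off=0): starts [27, 67] → cuts [27, 67]
  XjeVI (CAGA, off=4): starts [5, 9] → cuts [9, 13]

Pooled cuts: [9, 13, 19, 25, 27, 34, 49, 63, 67]

Fragment lengths:
  9→13: 4 bp
  13→19: 6 bp
  19→25: 6 bp
  25→27: 2 bp
  27→34: 7 bp
  34→49: 15 bp
  49→63: 14 bp
  63→67: 4 bp
  67→9 (wrap): 72-67+9 = 14 bp

[2,4,4,6,6,7,14,14,15]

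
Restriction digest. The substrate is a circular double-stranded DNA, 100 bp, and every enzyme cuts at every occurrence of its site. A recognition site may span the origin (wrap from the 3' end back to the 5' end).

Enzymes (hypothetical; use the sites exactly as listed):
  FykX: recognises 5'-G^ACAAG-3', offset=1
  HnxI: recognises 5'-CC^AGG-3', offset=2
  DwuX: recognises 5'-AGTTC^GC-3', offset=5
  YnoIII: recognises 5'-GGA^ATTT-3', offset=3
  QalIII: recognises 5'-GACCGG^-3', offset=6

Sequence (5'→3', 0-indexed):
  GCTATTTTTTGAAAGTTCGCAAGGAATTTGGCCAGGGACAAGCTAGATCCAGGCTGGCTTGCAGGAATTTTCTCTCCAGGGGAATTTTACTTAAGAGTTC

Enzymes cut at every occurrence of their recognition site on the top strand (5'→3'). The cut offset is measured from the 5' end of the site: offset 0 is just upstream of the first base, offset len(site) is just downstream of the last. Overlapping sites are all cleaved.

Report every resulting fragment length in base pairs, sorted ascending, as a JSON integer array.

Per-enzyme occurrences:
  FykX (GACAAG, off=1): starts [36] → cuts [37]
  HnxI (CCAGG, off=2): starts [31, 48, 75] → cuts [33, 50, 77]
  DwuX (AGTTCGC, off=5): starts [13, 95] → cuts [0, 18]
  YnoIII (GGAATTT, off=3): starts [22, 63, 80] → cuts [25, 66, 83]
  QalIII (GACCGG, off=6): no sites

All cut coordinates (distinct, sorted): [0, 18, 25, 33, 37, 50, 66, 77, 83]

Fragment lengths:
  0→18: 18 bp
  18→25: 7 bp
  25→33: 8 bp
  33→37: 4 bp
  37→50: 13 bp
  50→66: 16 bp
  66→77: 11 bp
  77→83: 6 bp
  83→0 (wrap): 100-83+0 = 17 bp

[4,6,7,8,11,13,16,17,18]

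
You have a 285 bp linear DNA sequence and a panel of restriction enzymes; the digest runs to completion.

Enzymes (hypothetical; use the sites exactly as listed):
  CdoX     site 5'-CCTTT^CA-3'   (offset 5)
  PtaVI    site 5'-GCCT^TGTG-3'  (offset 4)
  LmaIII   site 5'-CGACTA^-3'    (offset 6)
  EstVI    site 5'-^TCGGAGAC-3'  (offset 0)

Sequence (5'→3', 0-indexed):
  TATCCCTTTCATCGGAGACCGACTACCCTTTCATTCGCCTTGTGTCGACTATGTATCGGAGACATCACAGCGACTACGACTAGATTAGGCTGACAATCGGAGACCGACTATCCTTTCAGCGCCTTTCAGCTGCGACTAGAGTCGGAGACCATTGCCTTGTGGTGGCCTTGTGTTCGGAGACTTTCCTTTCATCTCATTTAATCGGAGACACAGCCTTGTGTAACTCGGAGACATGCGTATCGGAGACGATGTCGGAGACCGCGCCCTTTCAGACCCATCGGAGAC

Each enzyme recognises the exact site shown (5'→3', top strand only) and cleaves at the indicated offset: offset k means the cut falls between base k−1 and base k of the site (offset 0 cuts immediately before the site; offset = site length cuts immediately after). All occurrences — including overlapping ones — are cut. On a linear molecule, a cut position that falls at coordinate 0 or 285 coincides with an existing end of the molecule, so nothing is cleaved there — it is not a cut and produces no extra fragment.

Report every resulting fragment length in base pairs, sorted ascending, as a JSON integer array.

[2,3,4,5,6,6,6,8,8,8,9,9,10,11,11,12,12,12,14,14,14,15,15,16,16,18,21]

Per-enzyme occurrences:
  CdoX (CCTTTCA, off=5): starts [4, 26, 111, 121, 184, 264] → cuts [9, 31, 116, 126, 189, 269]
  PtaVI (GCCTTGTG, off=4): starts [36, 153, 164, 212] → cuts [40, 157, 168, 216]
  LmaIII (CGACTA, off=6): starts [19, 45, 70, 76, 104, 132] → cuts [25, 51, 76, 82, 110, 138]
  EstVI (TCGGAGAC, off=0): starts [11, 55, 96, 141, 173, 201, 224, 239, 251, 277] → cuts [11, 55, 96, 141, 173, 201, 224, 239, 251, 277]

Pooled cuts: [9, 11, 25, 31, 40, 51, 55, 76, 82, 96, 110, 116, 126, 138, 141, 157, 168, 173, 189, 201, 216, 224, 239, 251, 269, 277]

Fragment lengths:
  [0,9): 9 bp
  [9,11): 2 bp
  [11,25): 14 bp
  [25,31): 6 bp
  [31,40): 9 bp
  [40,51): 11 bp
  [51,55): 4 bp
  [55,76): 21 bp
  [76,82): 6 bp
  [82,96): 14 bp
  [96,110): 14 bp
  [110,116): 6 bp
  [116,126): 10 bp
  [126,138): 12 bp
  [138,141): 3 bp
  [141,157): 16 bp
  [157,168): 11 bp
  [168,173): 5 bp
  [173,189): 16 bp
  [189,201): 12 bp
  [201,216): 15 bp
  [216,224): 8 bp
  [224,239): 15 bp
  [239,251): 12 bp
  [251,269): 18 bp
  [269,277): 8 bp
  [277,285): 8 bp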